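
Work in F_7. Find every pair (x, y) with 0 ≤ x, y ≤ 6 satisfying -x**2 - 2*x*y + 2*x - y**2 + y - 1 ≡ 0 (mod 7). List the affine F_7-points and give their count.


Affine F_7-points: {(0, 3), (0, 5), (1, 0), (1, 6), (3, 3), (3, 6), (6, 5)}; count = 7.

For each of the 49 pairs (x, y) ∈ F_7², evaluate f(x, y) mod 7. Record the zeros.
  x = 0: [0↦6, 1↦6, 2↦4, 3↦0, 4↦1, 5↦0, 6↦4]  zeros at y ∈ {3, 5}
  x = 1: [0↦0, 1↦5, 2↦1, 3↦2, 4↦1, 5↦5, 6↦0]  zeros at y ∈ {0, 6}
  x = 2: [0↦6, 1↦2, 2↦3, 3↦2, 4↦6, 5↦1, 6↦1]  zeros at y ∈ ∅
  x = 3: [0↦3, 1↦4, 2↦3, 3↦0, 4↦2, 5↦2, 6↦0]  zeros at y ∈ {3, 6}
  x = 4: [0↦5, 1↦4, 2↦1, 3↦3, 4↦3, 5↦1, 6↦4]  zeros at y ∈ ∅
  x = 5: [0↦5, 1↦2, 2↦4, 3↦4, 4↦2, 5↦5, 6↦6]  zeros at y ∈ ∅
  x = 6: [0↦3, 1↦5, 2↦5, 3↦3, 4↦6, 5↦0, 6↦6]  zeros at y ∈ {5}
Collecting zeros: affine points = {(0, 3), (0, 5), (1, 0), (1, 6), (3, 3), (3, 6), (6, 5)}.
Total count |C(F_7)_aff| = 7.


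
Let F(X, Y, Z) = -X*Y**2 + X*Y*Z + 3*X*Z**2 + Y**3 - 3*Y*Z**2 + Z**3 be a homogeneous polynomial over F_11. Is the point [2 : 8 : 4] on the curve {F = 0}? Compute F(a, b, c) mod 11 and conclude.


F(2,8,4) ≡ 4 (mod 11); P is NOT on the curve.

Evaluate F(2, 8, 4) term-by-term (mod 11).
  -X*Y**2 ↦ -1·2·64·1 = -128
  X*Y*Z ↦ 1·2·8·4 = 64
  3*X*Z**2 ↦ 3·2·1·16 = 96
  Y**3 ↦ 1·1·512·1 = 512
  -3*Y*Z**2 ↦ -3·1·8·16 = -384
  Z**3 ↦ 1·1·1·64 = 64
Sum: F(2, 8, 4) = (-128) + (64) + (96) + (512) + (-384) + (64) = 224.
Reducing mod 11: 224 ≡ 4 (mod 11).
Since F(a, b, c) ≡ 4 ≠ 0 (mod 11), P does NOT lie on the curve.


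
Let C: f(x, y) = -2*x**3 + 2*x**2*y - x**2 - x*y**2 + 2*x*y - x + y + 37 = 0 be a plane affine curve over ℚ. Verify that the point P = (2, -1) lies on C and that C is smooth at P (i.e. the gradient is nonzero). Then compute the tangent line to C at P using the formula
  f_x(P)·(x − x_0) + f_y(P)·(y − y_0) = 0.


Tangent line at P: -40*x + 17*y + 97 = 0.

Step 1: f(2, -1) = 0, so P lies on C.
Step 2: partial derivatives
  f_x(x, y) = -6*x**2 + 4*x*y - 2*x - y**2 + 2*y - 1, f_y(x, y) = 2*x**2 - 2*x*y + 2*x + 1.
  f_x(P) = -40, f_y(P) = 17 (gradient nonzero, so P is smooth).
Step 3: tangent line at P: -40·(x − 2) + 17·(y − -1) = 0.
Expanding: -40*x + 17*y + 97 = 0.


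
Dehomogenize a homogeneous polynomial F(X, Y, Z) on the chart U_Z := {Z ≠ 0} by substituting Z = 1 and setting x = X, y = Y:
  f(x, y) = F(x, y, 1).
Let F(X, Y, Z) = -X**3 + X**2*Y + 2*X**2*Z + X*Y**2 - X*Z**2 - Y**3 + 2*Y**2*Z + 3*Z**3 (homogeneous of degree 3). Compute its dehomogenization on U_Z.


f(x, y) = -x**3 + x**2*y + 2*x**2 + x*y**2 - x - y**3 + 2*y**2 + 3

On U_Z we set Z = 1. Each monomial c·X^i·Y^j·Z^k in F becomes c·x^i·y^j·1^k = c·x^i·y^j.
Substituting Z = 1: F(X, Y, 1) = -x**3 + x**2*y + 2*x**2 + x*y**2 - x - y**3 + 2*y**2 + 3.
Note: deg(f) ≤ deg(F) = 3; strict inequality happens when F is divisible by Z (lost terms).


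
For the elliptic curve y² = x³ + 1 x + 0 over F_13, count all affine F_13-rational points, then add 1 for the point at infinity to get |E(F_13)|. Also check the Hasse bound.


Affine points = {(0, 0), (2, 6), (2, 7), (3, 2), (3, 11), (4, 4), (4, 9), (5, 0), (6, 1), (6, 12), (7, 5), (7, 8), (8, 0), (9, 6), (9, 7), (10, 3), (10, 10), (11, 4), (11, 9)}; affine count = 19; |E(F_13)| = 20.

Discriminant check: Δ ∝ 4a³ + 27b² = 4·1³ + 27·0² = 4·1 + 27·0 ≡ 4 (mod 13). Nonzero ⇒ E is nonsingular.
For each x ∈ F_13, compute rhs = x³ + 1·x + 0 mod 13, then count y ∈ F_13 with y² ≡ rhs.
  x = 0: rhs = 0, matching y values: 0 (1 points).
  x = 1: rhs = 2, matching y values: none (0 points).
  x = 2: rhs = 10, matching y values: 6, 7 (2 points).
  x = 3: rhs = 4, matching y values: 2, 11 (2 points).
  x = 4: rhs = 3, matching y values: 4, 9 (2 points).
  x = 5: rhs = 0, matching y values: 0 (1 points).
  x = 6: rhs = 1, matching y values: 1, 12 (2 points).
  x = 7: rhs = 12, matching y values: 5, 8 (2 points).
  x = 8: rhs = 0, matching y values: 0 (1 points).
  x = 9: rhs = 10, matching y values: 6, 7 (2 points).
  x = 10: rhs = 9, matching y values: 3, 10 (2 points).
  x = 11: rhs = 3, matching y values: 4, 9 (2 points).
  x = 12: rhs = 11, matching y values: none (0 points).
Total affine count: 19.
Full point count |E(F_13)| = 19 + 1 = 20.
Hasse bound: |20 − (13+1)| = |6| = 6 ≤ 2√13 ≈ 7.2111 ✓.


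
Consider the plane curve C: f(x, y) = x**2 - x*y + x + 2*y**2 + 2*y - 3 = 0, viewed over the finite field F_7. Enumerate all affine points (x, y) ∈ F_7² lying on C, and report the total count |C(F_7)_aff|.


Affine F_7-points: {(0, 3), (1, 4), (1, 6), (2, 3), (2, 4), (4, 2), (4, 6)}; count = 7.

For each of the 49 pairs (x, y) ∈ F_7², evaluate f(x, y) mod 7. Record the zeros.
  x = 0: [0↦4, 1↦1, 2↦2, 3↦0, 4↦2, 5↦1, 6↦4]  zeros at y ∈ {3}
  x = 1: [0↦6, 1↦2, 2↦2, 3↦6, 4↦0, 5↦5, 6↦0]  zeros at y ∈ {4, 6}
  x = 2: [0↦3, 1↦5, 2↦4, 3↦0, 4↦0, 5↦4, 6↦5]  zeros at y ∈ {3, 4}
  x = 3: [0↦2, 1↦3, 2↦1, 3↦3, 4↦2, 5↦5, 6↦5]  zeros at y ∈ ∅
  x = 4: [0↦3, 1↦3, 2↦0, 3↦1, 4↦6, 5↦1, 6↦0]  zeros at y ∈ {2, 6}
  x = 5: [0↦6, 1↦5, 2↦1, 3↦1, 4↦5, 5↦6, 6↦4]  zeros at y ∈ ∅
  x = 6: [0↦4, 1↦2, 2↦4, 3↦3, 4↦6, 5↦6, 6↦3]  zeros at y ∈ ∅
Collecting zeros: affine points = {(0, 3), (1, 4), (1, 6), (2, 3), (2, 4), (4, 2), (4, 6)}.
Total count |C(F_7)_aff| = 7.


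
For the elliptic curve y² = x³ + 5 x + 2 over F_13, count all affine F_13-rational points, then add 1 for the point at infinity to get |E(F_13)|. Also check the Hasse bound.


Affine points = {(5, 3), (5, 10), (6, 1), (6, 12), (7, 4), (7, 9), (9, 3), (9, 10), (10, 5), (10, 8), (11, 6), (11, 7), (12, 3), (12, 10)}; affine count = 14; |E(F_13)| = 15.

Discriminant check: Δ ∝ 4a³ + 27b² = 4·5³ + 27·2² = 4·125 + 27·4 ≡ 10 (mod 13). Nonzero ⇒ E is nonsingular.
For each x ∈ F_13, compute rhs = x³ + 5·x + 2 mod 13, then count y ∈ F_13 with y² ≡ rhs.
  x = 0: rhs = 2, matching y values: none (0 points).
  x = 1: rhs = 8, matching y values: none (0 points).
  x = 2: rhs = 7, matching y values: none (0 points).
  x = 3: rhs = 5, matching y values: none (0 points).
  x = 4: rhs = 8, matching y values: none (0 points).
  x = 5: rhs = 9, matching y values: 3, 10 (2 points).
  x = 6: rhs = 1, matching y values: 1, 12 (2 points).
  x = 7: rhs = 3, matching y values: 4, 9 (2 points).
  x = 8: rhs = 8, matching y values: none (0 points).
  x = 9: rhs = 9, matching y values: 3, 10 (2 points).
  x = 10: rhs = 12, matching y values: 5, 8 (2 points).
  x = 11: rhs = 10, matching y values: 6, 7 (2 points).
  x = 12: rhs = 9, matching y values: 3, 10 (2 points).
Total affine count: 14.
Full point count |E(F_13)| = 14 + 1 = 15.
Hasse bound: |15 − (13+1)| = |1| = 1 ≤ 2√13 ≈ 7.2111 ✓.


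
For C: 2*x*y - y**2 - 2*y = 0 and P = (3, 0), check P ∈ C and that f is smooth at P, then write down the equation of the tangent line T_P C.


Tangent line at P: 4*y = 0.

Step 1: f(3, 0) = 0, so P lies on C.
Step 2: partial derivatives
  f_x(x, y) = 2*y, f_y(x, y) = 2*x - 2*y - 2.
  f_x(P) = 0, f_y(P) = 4 (gradient nonzero, so P is smooth).
Step 3: tangent line at P: 0·(x − 3) + 4·(y − 0) = 0.
Expanding: 4*y = 0.


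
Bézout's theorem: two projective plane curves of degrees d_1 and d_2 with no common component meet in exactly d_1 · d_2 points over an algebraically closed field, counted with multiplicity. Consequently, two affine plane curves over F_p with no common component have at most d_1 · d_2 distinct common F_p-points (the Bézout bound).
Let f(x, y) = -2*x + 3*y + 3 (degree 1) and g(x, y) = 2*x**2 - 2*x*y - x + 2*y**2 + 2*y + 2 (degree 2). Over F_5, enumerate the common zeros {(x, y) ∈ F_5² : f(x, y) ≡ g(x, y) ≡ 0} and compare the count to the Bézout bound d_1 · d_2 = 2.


Common zeros: {(3, 1), (4, 0)}; count = 2; Bézout bound = 2.

deg(f) = 1, deg(g) = 2, so Bézout bound = 2.
Scan x ∈ F_5. For each x, list the y ∈ F_5 with f(x, y) ≡ 0 and those with g(x, y) ≡ 0 (mod 5); the common zeros in that column are the intersection.
  x = 0: f ≡ 0 at y ∈ {4}; g ≡ 0 at y ∈ ∅; common: ∅.
  x = 1: f ≡ 0 at y ∈ {3}; g ≡ 0 at y ∈ {1, 4}; common: ∅.
  x = 2: f ≡ 0 at y ∈ {2}; g ≡ 0 at y ∈ {3}; common: ∅.
  x = 3: f ≡ 0 at y ∈ {1}; g ≡ 0 at y ∈ {1}; common: {1}.
  x = 4: f ≡ 0 at y ∈ {0}; g ≡ 0 at y ∈ {0, 3}; common: {0}.
Collecting: common zeros = {(3, 1), (4, 0)}, so the count is 2.
Comparison with the Bézout bound: 2 ≤ 2 = deg(f)·deg(g), as expected for curves with no common component (the bound is attained).


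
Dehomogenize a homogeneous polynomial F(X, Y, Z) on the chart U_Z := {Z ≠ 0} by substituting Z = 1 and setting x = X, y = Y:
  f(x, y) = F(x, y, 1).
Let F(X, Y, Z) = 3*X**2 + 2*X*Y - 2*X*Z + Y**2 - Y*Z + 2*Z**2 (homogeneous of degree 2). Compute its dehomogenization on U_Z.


f(x, y) = 3*x**2 + 2*x*y - 2*x + y**2 - y + 2

On U_Z we set Z = 1. Each monomial c·X^i·Y^j·Z^k in F becomes c·x^i·y^j·1^k = c·x^i·y^j.
Substituting Z = 1: F(X, Y, 1) = 3*x**2 + 2*x*y - 2*x + y**2 - y + 2.
Note: deg(f) ≤ deg(F) = 2; strict inequality happens when F is divisible by Z (lost terms).


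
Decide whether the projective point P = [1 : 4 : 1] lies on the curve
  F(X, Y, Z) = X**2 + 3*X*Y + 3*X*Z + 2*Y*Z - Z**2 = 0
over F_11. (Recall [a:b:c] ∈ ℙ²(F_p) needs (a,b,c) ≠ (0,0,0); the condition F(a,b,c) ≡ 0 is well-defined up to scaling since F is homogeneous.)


F(1,4,1) ≡ 1 (mod 11); P is NOT on the curve.

Evaluate F(1, 4, 1) term-by-term (mod 11).
  X**2 ↦ 1·1·1·1 = 1
  3*X*Y ↦ 3·1·4·1 = 12
  3*X*Z ↦ 3·1·1·1 = 3
  2*Y*Z ↦ 2·1·4·1 = 8
  -Z**2 ↦ -1·1·1·1 = -1
Sum: F(1, 4, 1) = (1) + (12) + (3) + (8) + (-1) = 23.
Reducing mod 11: 23 ≡ 1 (mod 11).
Since F(a, b, c) ≡ 1 ≠ 0 (mod 11), P does NOT lie on the curve.


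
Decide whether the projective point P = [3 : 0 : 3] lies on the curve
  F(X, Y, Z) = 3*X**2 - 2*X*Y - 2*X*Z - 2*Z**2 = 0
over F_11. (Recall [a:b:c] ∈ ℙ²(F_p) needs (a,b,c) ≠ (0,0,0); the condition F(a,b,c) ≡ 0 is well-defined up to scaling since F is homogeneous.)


F(3,0,3) ≡ 2 (mod 11); P is NOT on the curve.

Evaluate F(3, 0, 3) term-by-term (mod 11).
  3*X**2 ↦ 3·9·1·1 = 27
  -2*X*Y ↦ -2·3·0·1 = 0
  -2*X*Z ↦ -2·3·1·3 = -18
  -2*Z**2 ↦ -2·1·1·9 = -18
Sum: F(3, 0, 3) = (27) + (0) + (-18) + (-18) = -9.
Reducing mod 11: -9 ≡ 2 (mod 11).
Since F(a, b, c) ≡ 2 ≠ 0 (mod 11), P does NOT lie on the curve.


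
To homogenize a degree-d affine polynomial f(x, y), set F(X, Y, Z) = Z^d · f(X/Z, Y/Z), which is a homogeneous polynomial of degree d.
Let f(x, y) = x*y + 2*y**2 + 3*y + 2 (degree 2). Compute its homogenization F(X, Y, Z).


F(X, Y, Z) = X*Y + 2*Y**2 + 3*Y*Z + 2*Z**2

deg(f) = 2.
Substitute x = X/Z, y = Y/Z into f, then multiply by Z^2.
  monomial 1·x^1·y^1 ↦ 1·X^1·Y^1·Z^0.
  monomial 2·x^0·y^2 ↦ 2·X^0·Y^2·Z^0.
  monomial 3·x^0·y^1 ↦ 3·X^0·Y^1·Z^1.
  monomial 2·x^0·y^0 ↦ 2·X^0·Y^0·Z^2.
Collecting: F(X, Y, Z) = X*Y + 2*Y**2 + 3*Y*Z + 2*Z**2.


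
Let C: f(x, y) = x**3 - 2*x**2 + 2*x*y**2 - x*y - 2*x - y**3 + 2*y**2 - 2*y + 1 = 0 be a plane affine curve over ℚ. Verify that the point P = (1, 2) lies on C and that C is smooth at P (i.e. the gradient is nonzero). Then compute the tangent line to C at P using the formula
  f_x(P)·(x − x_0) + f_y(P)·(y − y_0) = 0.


Tangent line at P: 3*x + y - 5 = 0.

Step 1: f(1, 2) = 0, so P lies on C.
Step 2: partial derivatives
  f_x(x, y) = 3*x**2 - 4*x + 2*y**2 - y - 2, f_y(x, y) = 4*x*y - x - 3*y**2 + 4*y - 2.
  f_x(P) = 3, f_y(P) = 1 (gradient nonzero, so P is smooth).
Step 3: tangent line at P: 3·(x − 1) + 1·(y − 2) = 0.
Expanding: 3*x + y - 5 = 0.


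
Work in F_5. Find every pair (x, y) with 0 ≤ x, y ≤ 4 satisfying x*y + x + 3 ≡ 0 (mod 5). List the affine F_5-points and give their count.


Affine F_5-points: {(1, 1), (2, 0), (3, 3), (4, 2)}; count = 4.

For each of the 25 pairs (x, y) ∈ F_5², evaluate f(x, y) mod 5. Record the zeros.
  x = 0: [0↦3, 1↦3, 2↦3, 3↦3, 4↦3]  zeros at y ∈ ∅
  x = 1: [0↦4, 1↦0, 2↦1, 3↦2, 4↦3]  zeros at y ∈ {1}
  x = 2: [0↦0, 1↦2, 2↦4, 3↦1, 4↦3]  zeros at y ∈ {0}
  x = 3: [0↦1, 1↦4, 2↦2, 3↦0, 4↦3]  zeros at y ∈ {3}
  x = 4: [0↦2, 1↦1, 2↦0, 3↦4, 4↦3]  zeros at y ∈ {2}
Collecting zeros: affine points = {(1, 1), (2, 0), (3, 3), (4, 2)}.
Total count |C(F_5)_aff| = 4.


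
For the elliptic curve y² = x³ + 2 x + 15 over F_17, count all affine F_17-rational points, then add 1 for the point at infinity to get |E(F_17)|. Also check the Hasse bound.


Affine points = {(0, 7), (0, 10), (1, 1), (1, 16), (4, 6), (4, 11), (7, 7), (7, 10), (8, 4), (8, 13), (10, 7), (10, 10), (11, 5), (11, 12), (12, 4), (12, 13), (14, 4), (14, 13)}; affine count = 18; |E(F_17)| = 19.

Discriminant check: Δ ∝ 4a³ + 27b² = 4·2³ + 27·15² = 4·8 + 27·225 ≡ 4 (mod 17). Nonzero ⇒ E is nonsingular.
For each x ∈ F_17, compute rhs = x³ + 2·x + 15 mod 17, then count y ∈ F_17 with y² ≡ rhs.
  x = 0: rhs = 15, matching y values: 7, 10 (2 points).
  x = 1: rhs = 1, matching y values: 1, 16 (2 points).
  x = 2: rhs = 10, matching y values: none (0 points).
  x = 3: rhs = 14, matching y values: none (0 points).
  x = 4: rhs = 2, matching y values: 6, 11 (2 points).
  x = 5: rhs = 14, matching y values: none (0 points).
  x = 6: rhs = 5, matching y values: none (0 points).
  x = 7: rhs = 15, matching y values: 7, 10 (2 points).
  x = 8: rhs = 16, matching y values: 4, 13 (2 points).
  x = 9: rhs = 14, matching y values: none (0 points).
  x = 10: rhs = 15, matching y values: 7, 10 (2 points).
  x = 11: rhs = 8, matching y values: 5, 12 (2 points).
  x = 12: rhs = 16, matching y values: 4, 13 (2 points).
  x = 13: rhs = 11, matching y values: none (0 points).
  x = 14: rhs = 16, matching y values: 4, 13 (2 points).
  x = 15: rhs = 3, matching y values: none (0 points).
  x = 16: rhs = 12, matching y values: none (0 points).
Total affine count: 18.
Full point count |E(F_17)| = 18 + 1 = 19.
Hasse bound: |19 − (17+1)| = |1| = 1 ≤ 2√17 ≈ 8.2462 ✓.


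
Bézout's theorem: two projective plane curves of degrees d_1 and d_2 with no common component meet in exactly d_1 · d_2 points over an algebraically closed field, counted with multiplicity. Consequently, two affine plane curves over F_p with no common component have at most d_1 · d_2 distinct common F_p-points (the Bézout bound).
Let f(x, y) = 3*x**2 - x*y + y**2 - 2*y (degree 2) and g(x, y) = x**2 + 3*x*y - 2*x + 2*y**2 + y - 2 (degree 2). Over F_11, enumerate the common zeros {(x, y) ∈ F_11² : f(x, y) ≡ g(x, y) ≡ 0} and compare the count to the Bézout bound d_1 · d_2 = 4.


Common zeros: {(8, 8)}; count = 1; Bézout bound = 4.

deg(f) = 2, deg(g) = 2, so Bézout bound = 4.
Scan x ∈ F_11. For each x, list the y ∈ F_11 with f(x, y) ≡ 0 and those with g(x, y) ≡ 0 (mod 11); the common zeros in that column are the intersection.
  x = 0: f ≡ 0 at y ∈ {0, 2}; g ≡ 0 at y ∈ ∅; common: ∅.
  x = 1: f ≡ 0 at y ∈ ∅; g ≡ 0 at y ∈ ∅; common: ∅.
  x = 2: f ≡ 0 at y ∈ {7, 8}; g ≡ 0 at y ∈ ∅; common: ∅.
  x = 3: f ≡ 0 at y ∈ {6, 10}; g ≡ 0 at y ∈ {8, 9}; common: ∅.
  x = 4: f ≡ 0 at y ∈ {7, 10}; g ≡ 0 at y ∈ {5}; common: ∅.
  x = 5: f ≡ 0 at y ∈ ∅; g ≡ 0 at y ∈ {5, 9}; common: ∅.
  x = 6: f ≡ 0 at y ∈ ∅; g ≡ 0 at y ∈ {0, 7}; common: ∅.
  x = 7: f ≡ 0 at y ∈ ∅; g ≡ 0 at y ∈ {0}; common: ∅.
  x = 8: f ≡ 0 at y ∈ {2, 8}; g ≡ 0 at y ∈ {7, 8}; common: {8}.
  x = 9: f ≡ 0 at y ∈ ∅; g ≡ 0 at y ∈ ∅; common: ∅.
  x = 10: f ≡ 0 at y ∈ {6}; g ≡ 0 at y ∈ ∅; common: ∅.
Collecting: common zeros = {(8, 8)}, so the count is 1.
Comparison with the Bézout bound: 1 ≤ 4 = deg(f)·deg(g), as expected for curves with no common component (the affine F_11-count falls short of the bound because intersections may lie at infinity, over extension fields, or carry multiplicity).


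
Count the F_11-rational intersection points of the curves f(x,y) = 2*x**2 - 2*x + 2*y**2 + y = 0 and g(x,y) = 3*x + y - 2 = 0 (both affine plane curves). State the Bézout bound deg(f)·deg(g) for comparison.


Common zeros: ∅; count = 0; Bézout bound = 2.

deg(f) = 2, deg(g) = 1, so Bézout bound = 2.
Scan x ∈ F_11. For each x, list the y ∈ F_11 with f(x, y) ≡ 0 and those with g(x, y) ≡ 0 (mod 11); the common zeros in that column are the intersection.
  x = 0: f ≡ 0 at y ∈ {0, 5}; g ≡ 0 at y ∈ {2}; common: ∅.
  x = 1: f ≡ 0 at y ∈ {0, 5}; g ≡ 0 at y ∈ {10}; common: ∅.
  x = 2: f ≡ 0 at y ∈ ∅; g ≡ 0 at y ∈ {7}; common: ∅.
  x = 3: f ≡ 0 at y ∈ {2, 3}; g ≡ 0 at y ∈ {4}; common: ∅.
  x = 4: f ≡ 0 at y ∈ ∅; g ≡ 0 at y ∈ {1}; common: ∅.
  x = 5: f ≡ 0 at y ∈ {8}; g ≡ 0 at y ∈ {9}; common: ∅.
  x = 6: f ≡ 0 at y ∈ {7, 9}; g ≡ 0 at y ∈ {6}; common: ∅.
  x = 7: f ≡ 0 at y ∈ {8}; g ≡ 0 at y ∈ {3}; common: ∅.
  x = 8: f ≡ 0 at y ∈ ∅; g ≡ 0 at y ∈ {0}; common: ∅.
  x = 9: f ≡ 0 at y ∈ {2, 3}; g ≡ 0 at y ∈ {8}; common: ∅.
  x = 10: f ≡ 0 at y ∈ ∅; g ≡ 0 at y ∈ {5}; common: ∅.
Collecting: common zeros = ∅, so the count is 0.
Comparison with the Bézout bound: 0 ≤ 2 = deg(f)·deg(g), as expected for curves with no common component (the affine F_11-count falls short of the bound because intersections may lie at infinity, over extension fields, or carry multiplicity).


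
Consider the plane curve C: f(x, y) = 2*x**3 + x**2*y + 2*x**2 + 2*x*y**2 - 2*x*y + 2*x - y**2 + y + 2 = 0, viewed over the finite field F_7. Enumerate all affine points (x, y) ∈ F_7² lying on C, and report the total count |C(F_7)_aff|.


Affine F_7-points: {(0, 2), (0, 6), (4, 6), (5, 3), (6, 0), (6, 6)}; count = 6.

For each of the 49 pairs (x, y) ∈ F_7², evaluate f(x, y) mod 7. Record the zeros.
  x = 0: [0↦2, 1↦2, 2↦0, 3↦3, 4↦4, 5↦3, 6↦0]  zeros at y ∈ {2, 6}
  x = 1: [0↦1, 1↦2, 2↦5, 3↦3, 4↦3, 5↦5, 6↦2]  zeros at y ∈ ∅
  x = 2: [0↦2, 1↦6, 2↦2, 3↦4, 4↦5, 5↦5, 6↦4]  zeros at y ∈ ∅
  x = 3: [0↦3, 1↦5, 2↦3, 3↦4, 4↦1, 5↦1, 6↦4]  zeros at y ∈ ∅
  x = 4: [0↦2, 1↦4, 2↦6, 3↦1, 4↦3, 5↦5, 6↦0]  zeros at y ∈ {6}
  x = 5: [0↦4, 1↦1, 2↦2, 3↦0, 4↦2, 5↦1, 6↦4]  zeros at y ∈ {3}
  x = 6: [0↦0, 1↦1, 2↦3, 3↦6, 4↦3, 5↦1, 6↦0]  zeros at y ∈ {0, 6}
Collecting zeros: affine points = {(0, 2), (0, 6), (4, 6), (5, 3), (6, 0), (6, 6)}.
Total count |C(F_7)_aff| = 6.


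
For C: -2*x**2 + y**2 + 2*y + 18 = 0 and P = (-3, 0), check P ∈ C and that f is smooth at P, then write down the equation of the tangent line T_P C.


Tangent line at P: 12*x + 2*y + 36 = 0.

Step 1: f(-3, 0) = 0, so P lies on C.
Step 2: partial derivatives
  f_x(x, y) = -4*x, f_y(x, y) = 2*y + 2.
  f_x(P) = 12, f_y(P) = 2 (gradient nonzero, so P is smooth).
Step 3: tangent line at P: 12·(x − -3) + 2·(y − 0) = 0.
Expanding: 12*x + 2*y + 36 = 0.


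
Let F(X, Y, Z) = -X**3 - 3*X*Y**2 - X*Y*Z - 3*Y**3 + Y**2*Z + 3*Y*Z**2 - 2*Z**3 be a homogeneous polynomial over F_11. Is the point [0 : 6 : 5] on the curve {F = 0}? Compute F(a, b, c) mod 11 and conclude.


F(0,6,5) ≡ 7 (mod 11); P is NOT on the curve.

Evaluate F(0, 6, 5) term-by-term (mod 11).
  -X**3 ↦ -1·0·1·1 = 0
  -3*X*Y**2 ↦ -3·0·36·1 = 0
  -X*Y*Z ↦ -1·0·6·5 = 0
  -3*Y**3 ↦ -3·1·216·1 = -648
  Y**2*Z ↦ 1·1·36·5 = 180
  3*Y*Z**2 ↦ 3·1·6·25 = 450
  -2*Z**3 ↦ -2·1·1·125 = -250
Sum: F(0, 6, 5) = (0) + (0) + (0) + (-648) + (180) + (450) + (-250) = -268.
Reducing mod 11: -268 ≡ 7 (mod 11).
Since F(a, b, c) ≡ 7 ≠ 0 (mod 11), P does NOT lie on the curve.


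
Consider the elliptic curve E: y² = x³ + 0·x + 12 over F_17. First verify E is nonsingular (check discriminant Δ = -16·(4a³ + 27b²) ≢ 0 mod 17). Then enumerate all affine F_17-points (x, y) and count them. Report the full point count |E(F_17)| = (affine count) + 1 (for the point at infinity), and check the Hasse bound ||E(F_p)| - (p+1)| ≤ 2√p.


Affine points = {(1, 8), (1, 9), (4, 5), (4, 12), (5, 1), (5, 16), (7, 7), (7, 10), (10, 3), (10, 14), (11, 0), (13, 4), (13, 13), (14, 6), (14, 11), (15, 2), (15, 15)}; affine count = 17; |E(F_17)| = 18.

Discriminant check: Δ ∝ 4a³ + 27b² = 4·0³ + 27·12² = 4·0 + 27·144 ≡ 12 (mod 17). Nonzero ⇒ E is nonsingular.
For each x ∈ F_17, compute rhs = x³ + 0·x + 12 mod 17, then count y ∈ F_17 with y² ≡ rhs.
  x = 0: rhs = 12, matching y values: none (0 points).
  x = 1: rhs = 13, matching y values: 8, 9 (2 points).
  x = 2: rhs = 3, matching y values: none (0 points).
  x = 3: rhs = 5, matching y values: none (0 points).
  x = 4: rhs = 8, matching y values: 5, 12 (2 points).
  x = 5: rhs = 1, matching y values: 1, 16 (2 points).
  x = 6: rhs = 7, matching y values: none (0 points).
  x = 7: rhs = 15, matching y values: 7, 10 (2 points).
  x = 8: rhs = 14, matching y values: none (0 points).
  x = 9: rhs = 10, matching y values: none (0 points).
  x = 10: rhs = 9, matching y values: 3, 14 (2 points).
  x = 11: rhs = 0, matching y values: 0 (1 points).
  x = 12: rhs = 6, matching y values: none (0 points).
  x = 13: rhs = 16, matching y values: 4, 13 (2 points).
  x = 14: rhs = 2, matching y values: 6, 11 (2 points).
  x = 15: rhs = 4, matching y values: 2, 15 (2 points).
  x = 16: rhs = 11, matching y values: none (0 points).
Total affine count: 17.
Full point count |E(F_17)| = 17 + 1 = 18.
Hasse bound: |18 − (17+1)| = |0| = 0 ≤ 2√17 ≈ 8.2462 ✓.


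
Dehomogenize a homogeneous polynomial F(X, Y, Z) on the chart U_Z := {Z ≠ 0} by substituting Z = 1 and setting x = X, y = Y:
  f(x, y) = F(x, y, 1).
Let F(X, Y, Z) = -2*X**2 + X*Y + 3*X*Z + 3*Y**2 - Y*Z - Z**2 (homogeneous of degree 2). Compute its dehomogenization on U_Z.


f(x, y) = -2*x**2 + x*y + 3*x + 3*y**2 - y - 1

On U_Z we set Z = 1. Each monomial c·X^i·Y^j·Z^k in F becomes c·x^i·y^j·1^k = c·x^i·y^j.
Substituting Z = 1: F(X, Y, 1) = -2*x**2 + x*y + 3*x + 3*y**2 - y - 1.
Note: deg(f) ≤ deg(F) = 2; strict inequality happens when F is divisible by Z (lost terms).


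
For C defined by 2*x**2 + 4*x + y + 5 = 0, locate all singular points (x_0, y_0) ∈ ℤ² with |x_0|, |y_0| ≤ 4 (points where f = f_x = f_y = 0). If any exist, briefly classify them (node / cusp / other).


No singular points in the scanned grid; C is smooth there.

Compute partial derivatives:
  f_x = 4*x + 4.
  f_y = 1.
f_y = 1 is a nonzero constant, so f_y never vanishes: no point (x, y) can satisfy f = f_x = f_y = 0. In particular no (x, y) ∈ {−4, ..., 4}² is singular; the curve is smooth.


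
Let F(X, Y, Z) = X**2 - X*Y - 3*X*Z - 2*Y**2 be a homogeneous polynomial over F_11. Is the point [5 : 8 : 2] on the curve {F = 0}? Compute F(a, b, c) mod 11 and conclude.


F(5,8,2) ≡ 3 (mod 11); P is NOT on the curve.

Evaluate F(5, 8, 2) term-by-term (mod 11).
  X**2 ↦ 1·25·1·1 = 25
  -X*Y ↦ -1·5·8·1 = -40
  -3*X*Z ↦ -3·5·1·2 = -30
  -2*Y**2 ↦ -2·1·64·1 = -128
Sum: F(5, 8, 2) = (25) + (-40) + (-30) + (-128) = -173.
Reducing mod 11: -173 ≡ 3 (mod 11).
Since F(a, b, c) ≡ 3 ≠ 0 (mod 11), P does NOT lie on the curve.


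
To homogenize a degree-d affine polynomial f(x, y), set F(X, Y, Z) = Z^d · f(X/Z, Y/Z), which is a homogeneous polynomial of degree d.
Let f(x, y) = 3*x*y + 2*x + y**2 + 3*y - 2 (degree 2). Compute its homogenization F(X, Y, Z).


F(X, Y, Z) = 3*X*Y + 2*X*Z + Y**2 + 3*Y*Z - 2*Z**2

deg(f) = 2.
Substitute x = X/Z, y = Y/Z into f, then multiply by Z^2.
  monomial 3·x^1·y^1 ↦ 3·X^1·Y^1·Z^0.
  monomial 2·x^1·y^0 ↦ 2·X^1·Y^0·Z^1.
  monomial 1·x^0·y^2 ↦ 1·X^0·Y^2·Z^0.
  monomial 3·x^0·y^1 ↦ 3·X^0·Y^1·Z^1.
  monomial -2·x^0·y^0 ↦ -2·X^0·Y^0·Z^2.
Collecting: F(X, Y, Z) = 3*X*Y + 2*X*Z + Y**2 + 3*Y*Z - 2*Z**2.


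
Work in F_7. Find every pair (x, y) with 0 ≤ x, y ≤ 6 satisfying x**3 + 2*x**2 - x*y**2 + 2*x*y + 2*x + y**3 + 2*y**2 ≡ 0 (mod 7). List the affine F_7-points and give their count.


Affine F_7-points: {(0, 0), (0, 5), (1, 2), (4, 4), (6, 5)}; count = 5.

For each of the 49 pairs (x, y) ∈ F_7², evaluate f(x, y) mod 7. Record the zeros.
  x = 0: [0↦0, 1↦3, 2↦2, 3↦3, 4↦5, 5↦0, 6↦1]  zeros at y ∈ {0, 5}
  x = 1: [0↦5, 1↦2, 2↦0, 3↦5, 4↦2, 5↦4, 6↦3]  zeros at y ∈ {2}
  x = 2: [0↦6, 1↦4, 2↦1, 3↦3, 4↦2, 5↦4, 6↦1]  zeros at y ∈ ∅
  x = 3: [0↦2, 1↦1, 2↦4, 3↦3, 4↦4, 5↦6, 6↦1]  zeros at y ∈ ∅
  x = 4: [0↦6, 1↦6, 2↦1, 3↦4, 4↦0, 5↦2, 6↦2]  zeros at y ∈ {4}
  x = 5: [0↦3, 1↦4, 2↦5, 3↦5, 4↦3, 5↦5, 6↦3]  zeros at y ∈ ∅
  x = 6: [0↦6, 1↦1, 2↦1, 3↦5, 4↦5, 5↦0, 6↦3]  zeros at y ∈ {5}
Collecting zeros: affine points = {(0, 0), (0, 5), (1, 2), (4, 4), (6, 5)}.
Total count |C(F_7)_aff| = 5.


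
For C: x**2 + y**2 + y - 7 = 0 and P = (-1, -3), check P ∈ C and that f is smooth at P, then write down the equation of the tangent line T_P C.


Tangent line at P: -2*x - 5*y - 17 = 0.

Step 1: f(-1, -3) = 0, so P lies on C.
Step 2: partial derivatives
  f_x(x, y) = 2*x, f_y(x, y) = 2*y + 1.
  f_x(P) = -2, f_y(P) = -5 (gradient nonzero, so P is smooth).
Step 3: tangent line at P: -2·(x − -1) + -5·(y − -3) = 0.
Expanding: -2*x - 5*y - 17 = 0.


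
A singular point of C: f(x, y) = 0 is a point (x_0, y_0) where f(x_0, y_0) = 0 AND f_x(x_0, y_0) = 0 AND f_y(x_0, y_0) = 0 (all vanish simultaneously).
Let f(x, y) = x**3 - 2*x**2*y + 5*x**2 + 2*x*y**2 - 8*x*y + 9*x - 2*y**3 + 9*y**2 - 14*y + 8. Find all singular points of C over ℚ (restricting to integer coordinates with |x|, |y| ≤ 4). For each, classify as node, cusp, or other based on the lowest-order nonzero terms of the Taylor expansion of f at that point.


Singular points: {(-1, 1)}; classification: cusp.

Compute partial derivatives:
  f_x = 3*x**2 - 4*x*y + 10*x + 2*y**2 - 8*y + 9.
  f_y = -2*x**2 + 4*x*y - 8*x - 6*y**2 + 18*y - 14.
Scan x_0 ∈ {−4, ..., 4}. For each x_0, f_y(x_0, y) is a polynomial in y; find its integer roots y ∈ {−4, ..., 4}, then test f_x and f at those candidates.
  x = -4: f_y(-4, y) = -6*y**2 + 2*y - 14; no integer root y with |y| ≤ 4.
  x = -3: f_y(-3, y) = -6*y**2 + 6*y - 8; no integer root y with |y| ≤ 4.
  x = -2: f_y(-2, y) = -6*y**2 + 10*y - 6; no integer root y with |y| ≤ 4.
  x = -1: f_y(-1, y) = -6*y**2 + 14*y - 8; vanishes at y ∈ {1}. (-1, 1): f_x = 0, f = 0 — SINGULAR.
  x = 0: f_y(0, y) = -6*y**2 + 18*y - 14; no integer root y with |y| ≤ 4.
  x = 1: f_y(1, y) = -6*y**2 + 22*y - 24; no integer root y with |y| ≤ 4.
  x = 2: f_y(2, y) = -6*y**2 + 26*y - 38; no integer root y with |y| ≤ 4.
  x = 3: f_y(3, y) = -6*y**2 + 30*y - 56; no integer root y with |y| ≤ 4.
  x = 4: f_y(4, y) = -6*y**2 + 34*y - 78; no integer root y with |y| ≤ 4.
Only singular point on the grid: (-1, 1).
Classify: substitute x = -1 + u, y = 1 + v and expand: f = u**3 - 2*u**2*v + 2*u*v**2 - 2*v**3 + v**2.
No constant or linear terms (consistent with a singular point). Quadratic part: v**2. Cubic part: u**3 - 2*u**2*v + 2*u*v**2 - 2*v**3.
The quadratic part v**2 is a perfect square, so there is a single (double) tangent line v = 0, i.e. y = 1. Restricting the cubic part to that line (v = 0) leaves u**3 ≠ 0, so f is not divisible by v and the branch is v² ≈ -u**3 to lowest order — this is a cusp.
Classification: cusp.


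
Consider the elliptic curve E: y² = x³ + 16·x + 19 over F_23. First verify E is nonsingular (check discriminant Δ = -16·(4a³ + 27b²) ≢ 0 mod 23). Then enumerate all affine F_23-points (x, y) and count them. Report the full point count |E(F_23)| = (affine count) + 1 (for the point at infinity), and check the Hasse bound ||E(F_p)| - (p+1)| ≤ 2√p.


Affine points = {(1, 6), (1, 17), (2, 6), (2, 17), (3, 5), (3, 18), (4, 3), (4, 20), (6, 3), (6, 20), (9, 8), (9, 15), (10, 11), (10, 12), (11, 10), (11, 13), (13, 3), (13, 20), (15, 0), (16, 1), (16, 22), (17, 11), (17, 12), (19, 11), (19, 12), (20, 6), (20, 17), (21, 5), (21, 18), (22, 5), (22, 18)}; affine count = 31; |E(F_23)| = 32.

Discriminant check: Δ ∝ 4a³ + 27b² = 4·16³ + 27·19² = 4·4096 + 27·361 ≡ 3 (mod 23). Nonzero ⇒ E is nonsingular.
For each x ∈ F_23, compute rhs = x³ + 16·x + 19 mod 23, then count y ∈ F_23 with y² ≡ rhs.
  x = 0: rhs = 19, matching y values: none (0 points).
  x = 1: rhs = 13, matching y values: 6, 17 (2 points).
  x = 2: rhs = 13, matching y values: 6, 17 (2 points).
  x = 3: rhs = 2, matching y values: 5, 18 (2 points).
  x = 4: rhs = 9, matching y values: 3, 20 (2 points).
  x = 5: rhs = 17, matching y values: none (0 points).
  x = 6: rhs = 9, matching y values: 3, 20 (2 points).
  x = 7: rhs = 14, matching y values: none (0 points).
  x = 8: rhs = 15, matching y values: none (0 points).
  x = 9: rhs = 18, matching y values: 8, 15 (2 points).
  x = 10: rhs = 6, matching y values: 11, 12 (2 points).
  x = 11: rhs = 8, matching y values: 10, 13 (2 points).
  x = 12: rhs = 7, matching y values: none (0 points).
  x = 13: rhs = 9, matching y values: 3, 20 (2 points).
  x = 14: rhs = 20, matching y values: none (0 points).
  x = 15: rhs = 0, matching y values: 0 (1 points).
  x = 16: rhs = 1, matching y values: 1, 22 (2 points).
  x = 17: rhs = 6, matching y values: 11, 12 (2 points).
  x = 18: rhs = 21, matching y values: none (0 points).
  x = 19: rhs = 6, matching y values: 11, 12 (2 points).
  x = 20: rhs = 13, matching y values: 6, 17 (2 points).
  x = 21: rhs = 2, matching y values: 5, 18 (2 points).
  x = 22: rhs = 2, matching y values: 5, 18 (2 points).
Total affine count: 31.
Full point count |E(F_23)| = 31 + 1 = 32.
Hasse bound: |32 − (23+1)| = |8| = 8 ≤ 2√23 ≈ 9.5917 ✓.


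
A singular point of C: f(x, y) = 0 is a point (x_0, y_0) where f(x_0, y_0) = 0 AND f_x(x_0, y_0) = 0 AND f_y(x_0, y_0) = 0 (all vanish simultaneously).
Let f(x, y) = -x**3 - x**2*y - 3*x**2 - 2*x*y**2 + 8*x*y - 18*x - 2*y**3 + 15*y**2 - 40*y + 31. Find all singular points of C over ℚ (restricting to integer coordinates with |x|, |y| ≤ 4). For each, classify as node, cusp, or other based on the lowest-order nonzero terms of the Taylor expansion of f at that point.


Singular points: {(-2, 3)}; classification: cusp.

Compute partial derivatives:
  f_x = -3*x**2 - 2*x*y - 6*x - 2*y**2 + 8*y - 18.
  f_y = -x**2 - 4*x*y + 8*x - 6*y**2 + 30*y - 40.
Scan x_0 ∈ {−4, ..., 4}. For each x_0, f_y(x_0, y) is a polynomial in y; find its integer roots y ∈ {−4, ..., 4}, then test f_x and f at those candidates.
  x = -4: f_y(-4, y) = -6*y**2 + 46*y - 88; vanishes at y ∈ {4}. (-4, 4): f_x = -10 ≠ 0.
  x = -3: f_y(-3, y) = -6*y**2 + 42*y - 73; no integer root y with |y| ≤ 4.
  x = -2: f_y(-2, y) = -6*y**2 + 38*y - 60; vanishes at y ∈ {3}. (-2, 3): f_x = 0, f = 0 — SINGULAR.
  x = -1: f_y(-1, y) = -6*y**2 + 34*y - 49; no integer root y with |y| ≤ 4.
  x = 0: f_y(0, y) = -6*y**2 + 30*y - 40; no integer root y with |y| ≤ 4.
  x = 1: f_y(1, y) = -6*y**2 + 26*y - 33; no integer root y with |y| ≤ 4.
  x = 2: f_y(2, y) = -6*y**2 + 22*y - 28; no integer root y with |y| ≤ 4.
  x = 3: f_y(3, y) = -6*y**2 + 18*y - 25; no integer root y with |y| ≤ 4.
  x = 4: f_y(4, y) = -6*y**2 + 14*y - 24; no integer root y with |y| ≤ 4.
Only singular point on the grid: (-2, 3).
Classify: substitute x = -2 + u, y = 3 + v and expand: f = -u**3 - u**2*v - 2*u*v**2 - 2*v**3 + v**2.
No constant or linear terms (consistent with a singular point). Quadratic part: v**2. Cubic part: -u**3 - u**2*v - 2*u*v**2 - 2*v**3.
The quadratic part v**2 is a perfect square, so there is a single (double) tangent line v = 0, i.e. y = 3. Restricting the cubic part to that line (v = 0) leaves -u**3 ≠ 0, so f is not divisible by v and the branch is v² ≈ u**3 to lowest order — this is a cusp.
Classification: cusp.


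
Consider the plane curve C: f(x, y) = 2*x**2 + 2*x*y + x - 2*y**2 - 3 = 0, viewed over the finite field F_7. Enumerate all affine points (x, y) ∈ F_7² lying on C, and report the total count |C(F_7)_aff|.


Affine F_7-points: {(0, 3), (0, 4), (1, 0), (1, 1), (2, 0), (2, 2), (6, 2), (6, 4)}; count = 8.

For each of the 49 pairs (x, y) ∈ F_7², evaluate f(x, y) mod 7. Record the zeros.
  x = 0: [0↦4, 1↦2, 2↦3, 3↦0, 4↦0, 5↦3, 6↦2]  zeros at y ∈ {3, 4}
  x = 1: [0↦0, 1↦0, 2↦3, 3↦2, 4↦4, 5↦2, 6↦3]  zeros at y ∈ {0, 1}
  x = 2: [0↦0, 1↦2, 2↦0, 3↦1, 4↦5, 5↦5, 6↦1]  zeros at y ∈ {0, 2}
  x = 3: [0↦4, 1↦1, 2↦1, 3↦4, 4↦3, 5↦5, 6↦3]  zeros at y ∈ ∅
  x = 4: [0↦5, 1↦4, 2↦6, 3↦4, 4↦5, 5↦2, 6↦2]  zeros at y ∈ ∅
  x = 5: [0↦3, 1↦4, 2↦1, 3↦1, 4↦4, 5↦3, 6↦5]  zeros at y ∈ ∅
  x = 6: [0↦5, 1↦1, 2↦0, 3↦2, 4↦0, 5↦1, 6↦5]  zeros at y ∈ {2, 4}
Collecting zeros: affine points = {(0, 3), (0, 4), (1, 0), (1, 1), (2, 0), (2, 2), (6, 2), (6, 4)}.
Total count |C(F_7)_aff| = 8.


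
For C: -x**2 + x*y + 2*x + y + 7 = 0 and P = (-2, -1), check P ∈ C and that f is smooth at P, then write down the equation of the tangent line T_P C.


Tangent line at P: 5*x - y + 9 = 0.

Step 1: f(-2, -1) = 0, so P lies on C.
Step 2: partial derivatives
  f_x(x, y) = -2*x + y + 2, f_y(x, y) = x + 1.
  f_x(P) = 5, f_y(P) = -1 (gradient nonzero, so P is smooth).
Step 3: tangent line at P: 5·(x − -2) + -1·(y − -1) = 0.
Expanding: 5*x - y + 9 = 0.


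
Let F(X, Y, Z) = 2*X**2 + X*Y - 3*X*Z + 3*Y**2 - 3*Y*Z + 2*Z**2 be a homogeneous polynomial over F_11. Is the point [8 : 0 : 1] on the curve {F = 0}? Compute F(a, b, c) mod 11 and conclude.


F(8,0,1) ≡ 7 (mod 11); P is NOT on the curve.

Evaluate F(8, 0, 1) term-by-term (mod 11).
  2*X**2 ↦ 2·64·1·1 = 128
  X*Y ↦ 1·8·0·1 = 0
  -3*X*Z ↦ -3·8·1·1 = -24
  3*Y**2 ↦ 3·1·0·1 = 0
  -3*Y*Z ↦ -3·1·0·1 = 0
  2*Z**2 ↦ 2·1·1·1 = 2
Sum: F(8, 0, 1) = (128) + (0) + (-24) + (0) + (0) + (2) = 106.
Reducing mod 11: 106 ≡ 7 (mod 11).
Since F(a, b, c) ≡ 7 ≠ 0 (mod 11), P does NOT lie on the curve.


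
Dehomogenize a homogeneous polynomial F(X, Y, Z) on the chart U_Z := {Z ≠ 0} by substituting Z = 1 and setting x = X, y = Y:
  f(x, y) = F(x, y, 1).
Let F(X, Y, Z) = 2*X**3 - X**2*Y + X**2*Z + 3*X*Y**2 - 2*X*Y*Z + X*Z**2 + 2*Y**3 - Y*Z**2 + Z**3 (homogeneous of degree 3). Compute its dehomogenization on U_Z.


f(x, y) = 2*x**3 - x**2*y + x**2 + 3*x*y**2 - 2*x*y + x + 2*y**3 - y + 1

On U_Z we set Z = 1. Each monomial c·X^i·Y^j·Z^k in F becomes c·x^i·y^j·1^k = c·x^i·y^j.
Substituting Z = 1: F(X, Y, 1) = 2*x**3 - x**2*y + x**2 + 3*x*y**2 - 2*x*y + x + 2*y**3 - y + 1.
Note: deg(f) ≤ deg(F) = 3; strict inequality happens when F is divisible by Z (lost terms).


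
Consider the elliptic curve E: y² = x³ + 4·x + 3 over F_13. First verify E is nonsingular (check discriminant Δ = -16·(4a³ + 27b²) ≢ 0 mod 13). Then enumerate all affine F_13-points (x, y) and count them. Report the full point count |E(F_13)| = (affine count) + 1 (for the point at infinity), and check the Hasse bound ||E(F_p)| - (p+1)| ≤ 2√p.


Affine points = {(0, 4), (0, 9), (3, 4), (3, 9), (6, 3), (6, 10), (7, 6), (7, 7), (8, 1), (8, 12), (9, 1), (9, 12), (10, 4), (10, 9), (11, 0)}; affine count = 15; |E(F_13)| = 16.

Discriminant check: Δ ∝ 4a³ + 27b² = 4·4³ + 27·3² = 4·64 + 27·9 ≡ 5 (mod 13). Nonzero ⇒ E is nonsingular.
For each x ∈ F_13, compute rhs = x³ + 4·x + 3 mod 13, then count y ∈ F_13 with y² ≡ rhs.
  x = 0: rhs = 3, matching y values: 4, 9 (2 points).
  x = 1: rhs = 8, matching y values: none (0 points).
  x = 2: rhs = 6, matching y values: none (0 points).
  x = 3: rhs = 3, matching y values: 4, 9 (2 points).
  x = 4: rhs = 5, matching y values: none (0 points).
  x = 5: rhs = 5, matching y values: none (0 points).
  x = 6: rhs = 9, matching y values: 3, 10 (2 points).
  x = 7: rhs = 10, matching y values: 6, 7 (2 points).
  x = 8: rhs = 1, matching y values: 1, 12 (2 points).
  x = 9: rhs = 1, matching y values: 1, 12 (2 points).
  x = 10: rhs = 3, matching y values: 4, 9 (2 points).
  x = 11: rhs = 0, matching y values: 0 (1 points).
  x = 12: rhs = 11, matching y values: none (0 points).
Total affine count: 15.
Full point count |E(F_13)| = 15 + 1 = 16.
Hasse bound: |16 − (13+1)| = |2| = 2 ≤ 2√13 ≈ 7.2111 ✓.


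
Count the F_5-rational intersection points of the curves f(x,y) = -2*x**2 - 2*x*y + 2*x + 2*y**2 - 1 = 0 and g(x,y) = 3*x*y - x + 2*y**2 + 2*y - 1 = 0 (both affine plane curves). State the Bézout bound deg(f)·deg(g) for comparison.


Common zeros: {(4, 0)}; count = 1; Bézout bound = 4.

deg(f) = 2, deg(g) = 2, so Bézout bound = 4.
Scan x ∈ F_5. For each x, list the y ∈ F_5 with f(x, y) ≡ 0 and those with g(x, y) ≡ 0 (mod 5); the common zeros in that column are the intersection.
  x = 0: f ≡ 0 at y ∈ ∅; g ≡ 0 at y ∈ ∅; common: ∅.
  x = 1: f ≡ 0 at y ∈ ∅; g ≡ 0 at y ∈ {1, 4}; common: ∅.
  x = 2: f ≡ 0 at y ∈ {0, 2}; g ≡ 0 at y ∈ ∅; common: ∅.
  x = 3: f ≡ 0 at y ∈ {4}; g ≡ 0 at y ∈ ∅; common: ∅.
  x = 4: f ≡ 0 at y ∈ {0, 4}; g ≡ 0 at y ∈ {0, 3}; common: {0}.
Collecting: common zeros = {(4, 0)}, so the count is 1.
Comparison with the Bézout bound: 1 ≤ 4 = deg(f)·deg(g), as expected for curves with no common component (the affine F_5-count falls short of the bound because intersections may lie at infinity, over extension fields, or carry multiplicity).


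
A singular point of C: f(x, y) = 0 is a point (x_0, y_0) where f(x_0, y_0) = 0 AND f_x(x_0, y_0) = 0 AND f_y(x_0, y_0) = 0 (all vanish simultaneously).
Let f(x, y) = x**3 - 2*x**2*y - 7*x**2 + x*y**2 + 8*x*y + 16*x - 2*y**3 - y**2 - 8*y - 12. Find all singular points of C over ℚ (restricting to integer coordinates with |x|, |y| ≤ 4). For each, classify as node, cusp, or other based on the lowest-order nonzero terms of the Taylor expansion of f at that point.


Singular points: {(2, 0)}; classification: node.

Compute partial derivatives:
  f_x = 3*x**2 - 4*x*y - 14*x + y**2 + 8*y + 16.
  f_y = -2*x**2 + 2*x*y + 8*x - 6*y**2 - 2*y - 8.
Scan x_0 ∈ {−4, ..., 4}. For each x_0, f_y(x_0, y) is a polynomial in y; find its integer roots y ∈ {−4, ..., 4}, then test f_x and f at those candidates.
  x = -4: f_y(-4, y) = -6*y**2 - 10*y - 72; no integer root y with |y| ≤ 4.
  x = -3: f_y(-3, y) = -6*y**2 - 8*y - 50; no integer root y with |y| ≤ 4.
  x = -2: f_y(-2, y) = -6*y**2 - 6*y - 32; no integer root y with |y| ≤ 4.
  x = -1: f_y(-1, y) = -6*y**2 - 4*y - 18; no integer root y with |y| ≤ 4.
  x = 0: f_y(0, y) = -6*y**2 - 2*y - 8; no integer root y with |y| ≤ 4.
  x = 1: f_y(1, y) = -6*y**2 - 2; no integer root y with |y| ≤ 4.
  x = 2: f_y(2, y) = -6*y**2 + 2*y; vanishes at y ∈ {0}. (2, 0): f_x = 0, f = 0 — SINGULAR.
  x = 3: f_y(3, y) = -6*y**2 + 4*y - 2; no integer root y with |y| ≤ 4.
  x = 4: f_y(4, y) = -6*y**2 + 6*y - 8; no integer root y with |y| ≤ 4.
Only singular point on the grid: (2, 0).
Classify: substitute x = 2 + u, y = 0 + v and expand: f = u**3 - 2*u**2*v - u**2 + u*v**2 - 2*v**3 + v**2.
No constant or linear terms (consistent with a singular point). Quadratic part: -u**2 + v**2. Cubic part: u**3 - 2*u**2*v + u*v**2 - 2*v**3.
The quadratic part v**2 - u**2 = (v − u)(v + u) splits into two distinct linear factors, so there are two distinct tangent lines y − 0 = ±(x − 2) — this is a node (ordinary double point).
Classification: node.


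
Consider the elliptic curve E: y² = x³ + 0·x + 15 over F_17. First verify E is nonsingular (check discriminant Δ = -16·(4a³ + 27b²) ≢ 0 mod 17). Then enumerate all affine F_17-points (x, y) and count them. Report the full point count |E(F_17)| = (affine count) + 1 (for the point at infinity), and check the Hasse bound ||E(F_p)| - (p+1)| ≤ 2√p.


Affine points = {(0, 7), (0, 10), (1, 4), (1, 13), (3, 5), (3, 12), (5, 2), (5, 15), (7, 1), (7, 16), (8, 0), (9, 8), (9, 9), (12, 3), (12, 14), (13, 6), (13, 11)}; affine count = 17; |E(F_17)| = 18.

Discriminant check: Δ ∝ 4a³ + 27b² = 4·0³ + 27·15² = 4·0 + 27·225 ≡ 6 (mod 17). Nonzero ⇒ E is nonsingular.
For each x ∈ F_17, compute rhs = x³ + 0·x + 15 mod 17, then count y ∈ F_17 with y² ≡ rhs.
  x = 0: rhs = 15, matching y values: 7, 10 (2 points).
  x = 1: rhs = 16, matching y values: 4, 13 (2 points).
  x = 2: rhs = 6, matching y values: none (0 points).
  x = 3: rhs = 8, matching y values: 5, 12 (2 points).
  x = 4: rhs = 11, matching y values: none (0 points).
  x = 5: rhs = 4, matching y values: 2, 15 (2 points).
  x = 6: rhs = 10, matching y values: none (0 points).
  x = 7: rhs = 1, matching y values: 1, 16 (2 points).
  x = 8: rhs = 0, matching y values: 0 (1 points).
  x = 9: rhs = 13, matching y values: 8, 9 (2 points).
  x = 10: rhs = 12, matching y values: none (0 points).
  x = 11: rhs = 3, matching y values: none (0 points).
  x = 12: rhs = 9, matching y values: 3, 14 (2 points).
  x = 13: rhs = 2, matching y values: 6, 11 (2 points).
  x = 14: rhs = 5, matching y values: none (0 points).
  x = 15: rhs = 7, matching y values: none (0 points).
  x = 16: rhs = 14, matching y values: none (0 points).
Total affine count: 17.
Full point count |E(F_17)| = 17 + 1 = 18.
Hasse bound: |18 − (17+1)| = |0| = 0 ≤ 2√17 ≈ 8.2462 ✓.
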